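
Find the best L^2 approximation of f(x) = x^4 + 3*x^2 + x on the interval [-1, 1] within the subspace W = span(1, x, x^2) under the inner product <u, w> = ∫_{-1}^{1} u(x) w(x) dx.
g(x) = 27*x^2/7 + x - 3/35

The best approximation g ∈ W is the orthogonal projection of f onto W. Writing g = a_0 + a_1 x + a_2 x^2, the coefficients solve the normal equations G · a = b where
  G_{ij} = <φ_i, φ_j> and b_i = <f, φ_i>, with φ_0 = 1, φ_1 = x, φ_2 = x^2.
G =
  [2, 0, 2/3]
  [0, 2/3, 0]
  [2/3, 0, 2/5],
b = (12/5, 2/3, 52/35).
Solving gives a_0 = -3/35, a_1 = 1, a_2 = 27/7, so
  g(x) = 27*x^2/7 + x - 3/35.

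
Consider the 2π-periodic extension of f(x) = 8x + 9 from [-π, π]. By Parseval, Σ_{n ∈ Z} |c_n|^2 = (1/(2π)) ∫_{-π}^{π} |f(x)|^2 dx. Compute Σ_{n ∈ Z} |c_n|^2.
Σ |c_n|^2 = 64π^2/3 + 81

Expand and integrate term by term over [-π, π]:
  ∫ (8x)^2 dx = 64·(2π^3/3); ∫ 2·8·(9)·x dx = 0 (odd integrand); ∫ 9^2 dx = 81·2π.
So (1/(2π)) ∫_{-π}^{π} (8x + 9)^2 dx = 64π^2/3 + 81 = 64π^2/3 + 81.
Parseval ⇒ Σ |c_n|^2 = 64π^2/3 + 81.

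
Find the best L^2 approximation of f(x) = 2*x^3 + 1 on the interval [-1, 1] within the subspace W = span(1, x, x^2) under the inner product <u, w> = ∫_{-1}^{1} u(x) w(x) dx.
g(x) = 6*x/5 + 1

The best approximation g ∈ W is the orthogonal projection of f onto W. Writing g = a_0 + a_1 x + a_2 x^2, the coefficients solve the normal equations G · a = b where
  G_{ij} = <φ_i, φ_j> and b_i = <f, φ_i>, with φ_0 = 1, φ_1 = x, φ_2 = x^2.
G =
  [2, 0, 2/3]
  [0, 2/3, 0]
  [2/3, 0, 2/5],
b = (2, 4/5, 2/3).
Solving gives a_0 = 1, a_1 = 6/5, a_2 = 0, so
  g(x) = 6*x/5 + 1.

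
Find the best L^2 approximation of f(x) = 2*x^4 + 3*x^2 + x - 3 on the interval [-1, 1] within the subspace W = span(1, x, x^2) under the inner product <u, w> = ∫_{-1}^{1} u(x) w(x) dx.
g(x) = 33*x^2/7 + x - 111/35

The best approximation g ∈ W is the orthogonal projection of f onto W. Writing g = a_0 + a_1 x + a_2 x^2, the coefficients solve the normal equations G · a = b where
  G_{ij} = <φ_i, φ_j> and b_i = <f, φ_i>, with φ_0 = 1, φ_1 = x, φ_2 = x^2.
G =
  [2, 0, 2/3]
  [0, 2/3, 0]
  [2/3, 0, 2/5],
b = (-16/5, 2/3, -8/35).
Solving gives a_0 = -111/35, a_1 = 1, a_2 = 33/7, so
  g(x) = 33*x^2/7 + x - 111/35.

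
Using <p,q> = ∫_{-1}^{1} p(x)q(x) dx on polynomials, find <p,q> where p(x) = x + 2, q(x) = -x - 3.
<p,q> = -38/3

Expand the product: p(x)·q(x) = -x^2 - 5*x - 6.
∫_{-1}^{1} of each monomial x^k gives [2/(k+1) if k even, 0 if k odd]. Integrating term-by-term (or equivalently evaluating the antiderivative F(x) = -x^3/3 - 5*x^2/2 - 6*x at the endpoints):
  F(1) − F(−1) = -53/6 − (23/6) = -38/3.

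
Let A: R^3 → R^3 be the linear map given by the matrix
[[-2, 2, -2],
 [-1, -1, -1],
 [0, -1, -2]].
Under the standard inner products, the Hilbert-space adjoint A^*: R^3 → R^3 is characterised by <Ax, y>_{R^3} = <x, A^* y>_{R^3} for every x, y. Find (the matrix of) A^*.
A^* = A^T =
[[-2, -1, 0],
 [2, -1, -1],
 [-2, -1, -2]]

For real matrices with standard dot products, the defining identity <Ax, y> = <x, A^* y> gives (Ax)^T y = x^T (A^*) y, i.e. x^T A^T y = x^T (A^*) y. Since this holds for all x, y, we must have A^* = A^T. Therefore
A^* =
[[-2, -1, 0],
 [2, -1, -1],
 [-2, -1, -2]].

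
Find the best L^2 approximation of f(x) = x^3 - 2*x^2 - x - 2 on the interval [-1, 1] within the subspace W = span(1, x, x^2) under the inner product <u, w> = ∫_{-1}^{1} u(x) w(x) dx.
g(x) = -2*x^2 - 2*x/5 - 2

The best approximation g ∈ W is the orthogonal projection of f onto W. Writing g = a_0 + a_1 x + a_2 x^2, the coefficients solve the normal equations G · a = b where
  G_{ij} = <φ_i, φ_j> and b_i = <f, φ_i>, with φ_0 = 1, φ_1 = x, φ_2 = x^2.
G =
  [2, 0, 2/3]
  [0, 2/3, 0]
  [2/3, 0, 2/5],
b = (-16/3, -4/15, -32/15).
Solving gives a_0 = -2, a_1 = -2/5, a_2 = -2, so
  g(x) = -2*x^2 - 2*x/5 - 2.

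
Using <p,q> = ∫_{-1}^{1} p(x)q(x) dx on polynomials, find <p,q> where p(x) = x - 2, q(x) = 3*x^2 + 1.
<p,q> = -8

Expand the product: p(x)·q(x) = 3*x^3 - 6*x^2 + x - 2.
∫_{-1}^{1} of each monomial x^k gives [2/(k+1) if k even, 0 if k odd]. Integrating term-by-term (or equivalently evaluating the antiderivative F(x) = 3*x^4/4 - 2*x^3 + x^2/2 - 2*x at the endpoints):
  F(1) − F(−1) = -11/4 − (21/4) = -8.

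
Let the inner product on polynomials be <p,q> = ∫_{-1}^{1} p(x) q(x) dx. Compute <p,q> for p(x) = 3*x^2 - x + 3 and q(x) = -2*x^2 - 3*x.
<p,q> = -22/5

Expand the product: p(x)·q(x) = -6*x^4 - 7*x^3 - 3*x^2 - 9*x.
∫_{-1}^{1} of each monomial x^k gives [2/(k+1) if k even, 0 if k odd]. Integrating term-by-term (or equivalently evaluating the antiderivative F(x) = -6*x^5/5 - 7*x^4/4 - x^3 - 9*x^2/2 at the endpoints):
  F(1) − F(−1) = -169/20 − (-81/20) = -22/5.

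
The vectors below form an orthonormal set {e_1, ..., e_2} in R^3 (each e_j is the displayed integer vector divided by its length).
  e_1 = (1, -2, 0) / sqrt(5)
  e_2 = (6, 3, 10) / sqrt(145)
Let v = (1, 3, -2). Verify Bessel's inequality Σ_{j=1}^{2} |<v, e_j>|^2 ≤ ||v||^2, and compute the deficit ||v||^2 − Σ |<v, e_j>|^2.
Σ |<v, e_j>|^2 = 150/29; ||v||^2 = 14; deficit = 256/29

Write each e_j = u_j / sqrt(<u_j, u_j>) where u_j is the displayed integer vector. Then <v, e_j> = <v, u_j> / sqrt(<u_j, u_j>), so |<v, e_j>|^2 = <v, u_j>^2 / <u_j, u_j>.
Coefficients: <v, e_1> = -5/sqrt(5), <v, e_2> = -5/sqrt(145).
Square and sum: Σ |<v, e_j>|^2 = 150/29.
Compute ||v||^2 = v·v = 14.
Deficit = 14 − 150/29 = 256/29 ≥ 0, confirming Bessel's inequality. (The deficit equals ||v − Σ <v,e_j> e_j||^2, the squared distance from v to span{e_j}.)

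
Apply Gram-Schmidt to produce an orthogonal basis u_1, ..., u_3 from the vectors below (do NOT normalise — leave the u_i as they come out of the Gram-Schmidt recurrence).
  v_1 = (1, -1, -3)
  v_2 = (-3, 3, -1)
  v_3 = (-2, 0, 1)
Orthogonal basis:
  u_1 = (1, -1, -3)
  u_2 = (-30/11, 30/11, -20/11)
  u_3 = (-1, -1, 0)

Apply the Gram-Schmidt recurrence
  u_1 = v_1
  u_i = v_i − Σ_{j<i} ((v_i · u_j) / (u_j · u_j)) · u_j.

Step by step this gives:
  u_1 = (1, -1, -3)
  u_2 = (-30/11, 30/11, -20/11)
  u_3 = (-1, -1, 0)

Orthogonality check:
  u_2 · u_1 = 0 (should be 0)
  u_3 · u_1 = 0 (should be 0)
  u_3 · u_2 = 0 (should be 0)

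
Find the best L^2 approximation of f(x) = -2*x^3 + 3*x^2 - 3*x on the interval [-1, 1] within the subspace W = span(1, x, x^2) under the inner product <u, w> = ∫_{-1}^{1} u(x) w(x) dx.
g(x) = 3*x^2 - 21*x/5

The best approximation g ∈ W is the orthogonal projection of f onto W. Writing g = a_0 + a_1 x + a_2 x^2, the coefficients solve the normal equations G · a = b where
  G_{ij} = <φ_i, φ_j> and b_i = <f, φ_i>, with φ_0 = 1, φ_1 = x, φ_2 = x^2.
G =
  [2, 0, 2/3]
  [0, 2/3, 0]
  [2/3, 0, 2/5],
b = (2, -14/5, 6/5).
Solving gives a_0 = 0, a_1 = -21/5, a_2 = 3, so
  g(x) = 3*x^2 - 21*x/5.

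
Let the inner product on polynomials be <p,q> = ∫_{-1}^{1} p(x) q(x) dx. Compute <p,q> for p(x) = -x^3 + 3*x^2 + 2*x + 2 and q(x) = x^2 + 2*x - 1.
<p,q> = -8/5

Expand the product: p(x)·q(x) = -x^5 + x^4 + 9*x^3 + 3*x^2 + 2*x - 2.
∫_{-1}^{1} of each monomial x^k gives [2/(k+1) if k even, 0 if k odd]. Integrating term-by-term (or equivalently evaluating the antiderivative F(x) = -x^6/6 + x^5/5 + 9*x^4/4 + x^3 + x^2 - 2*x at the endpoints):
  F(1) − F(−1) = 137/60 − (233/60) = -8/5.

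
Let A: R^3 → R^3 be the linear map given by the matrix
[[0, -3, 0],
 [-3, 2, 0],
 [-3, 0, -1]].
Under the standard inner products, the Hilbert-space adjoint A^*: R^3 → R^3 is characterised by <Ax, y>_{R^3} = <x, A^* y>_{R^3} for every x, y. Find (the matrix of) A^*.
A^* = A^T =
[[0, -3, -3],
 [-3, 2, 0],
 [0, 0, -1]]

For real matrices with standard dot products, the defining identity <Ax, y> = <x, A^* y> gives (Ax)^T y = x^T (A^*) y, i.e. x^T A^T y = x^T (A^*) y. Since this holds for all x, y, we must have A^* = A^T. Therefore
A^* =
[[0, -3, -3],
 [-3, 2, 0],
 [0, 0, -1]].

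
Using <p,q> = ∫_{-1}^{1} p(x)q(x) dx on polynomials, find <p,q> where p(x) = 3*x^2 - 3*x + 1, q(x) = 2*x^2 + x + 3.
<p,q> = 206/15

Expand the product: p(x)·q(x) = 6*x^4 - 3*x^3 + 8*x^2 - 8*x + 3.
∫_{-1}^{1} of each monomial x^k gives [2/(k+1) if k even, 0 if k odd]. Integrating term-by-term (or equivalently evaluating the antiderivative F(x) = 6*x^5/5 - 3*x^4/4 + 8*x^3/3 - 4*x^2 + 3*x at the endpoints):
  F(1) − F(−1) = 127/60 − (-697/60) = 206/15.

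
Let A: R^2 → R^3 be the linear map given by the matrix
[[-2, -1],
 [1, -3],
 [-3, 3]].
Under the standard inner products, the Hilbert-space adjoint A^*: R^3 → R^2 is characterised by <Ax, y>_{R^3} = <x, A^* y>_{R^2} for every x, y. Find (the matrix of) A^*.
A^* = A^T =
[[-2, 1, -3],
 [-1, -3, 3]]

For real matrices with standard dot products, the defining identity <Ax, y> = <x, A^* y> gives (Ax)^T y = x^T (A^*) y, i.e. x^T A^T y = x^T (A^*) y. Since this holds for all x, y, we must have A^* = A^T. Therefore
A^* =
[[-2, 1, -3],
 [-1, -3, 3]].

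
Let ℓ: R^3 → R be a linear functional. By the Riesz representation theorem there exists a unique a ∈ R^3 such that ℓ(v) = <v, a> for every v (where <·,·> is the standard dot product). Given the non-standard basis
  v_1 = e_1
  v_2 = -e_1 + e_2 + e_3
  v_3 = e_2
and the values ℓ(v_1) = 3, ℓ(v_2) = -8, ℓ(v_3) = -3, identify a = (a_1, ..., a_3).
a = (3, -3, -2)

Write a = (a_1, ..., a_3) in the standard basis. For each basis vector v_i, ℓ(v_i) = <v_i, a> is a linear equation in the a_j's. Collect the n equations into a matrix system V a = ℓ, where row i of V is v_i (expressed in the standard basis). Since V is invertible (lower-triangular with 1s on the diagonal, up to permutation), solve by back-substitution:
  V =
[[1, 0, 0],
 [-1, 1, 1],
 [0, 1, 0]]
  V a = (3, -8, -3)
Solving gives a = (3, -3, -2).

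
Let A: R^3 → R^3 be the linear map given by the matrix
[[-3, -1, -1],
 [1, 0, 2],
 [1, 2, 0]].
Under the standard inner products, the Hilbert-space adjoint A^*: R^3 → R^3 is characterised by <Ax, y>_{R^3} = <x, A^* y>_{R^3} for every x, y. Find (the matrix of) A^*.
A^* = A^T =
[[-3, 1, 1],
 [-1, 0, 2],
 [-1, 2, 0]]

For real matrices with standard dot products, the defining identity <Ax, y> = <x, A^* y> gives (Ax)^T y = x^T (A^*) y, i.e. x^T A^T y = x^T (A^*) y. Since this holds for all x, y, we must have A^* = A^T. Therefore
A^* =
[[-3, 1, 1],
 [-1, 0, 2],
 [-1, 2, 0]].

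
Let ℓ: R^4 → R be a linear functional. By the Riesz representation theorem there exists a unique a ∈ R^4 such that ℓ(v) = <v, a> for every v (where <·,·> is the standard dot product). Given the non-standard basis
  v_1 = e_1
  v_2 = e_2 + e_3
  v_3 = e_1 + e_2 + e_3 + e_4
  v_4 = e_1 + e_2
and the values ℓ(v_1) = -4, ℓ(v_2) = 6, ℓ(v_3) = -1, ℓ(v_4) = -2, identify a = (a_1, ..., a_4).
a = (-4, 2, 4, -3)

Write a = (a_1, ..., a_4) in the standard basis. For each basis vector v_i, ℓ(v_i) = <v_i, a> is a linear equation in the a_j's. Collect the n equations into a matrix system V a = ℓ, where row i of V is v_i (expressed in the standard basis). Since V is invertible (lower-triangular with 1s on the diagonal, up to permutation), solve by back-substitution:
  V =
[[1, 0, 0, 0],
 [0, 1, 1, 0],
 [1, 1, 1, 1],
 [1, 1, 0, 0]]
  V a = (-4, 6, -1, -2)
Solving gives a = (-4, 2, 4, -3).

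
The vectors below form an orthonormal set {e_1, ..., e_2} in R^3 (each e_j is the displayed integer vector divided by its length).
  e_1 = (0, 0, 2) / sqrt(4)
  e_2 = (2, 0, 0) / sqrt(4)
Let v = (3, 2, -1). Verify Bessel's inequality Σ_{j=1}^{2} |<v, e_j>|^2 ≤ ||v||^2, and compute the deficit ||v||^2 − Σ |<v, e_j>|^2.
Σ |<v, e_j>|^2 = 10; ||v||^2 = 14; deficit = 4

Write each e_j = u_j / sqrt(<u_j, u_j>) where u_j is the displayed integer vector. Then <v, e_j> = <v, u_j> / sqrt(<u_j, u_j>), so |<v, e_j>|^2 = <v, u_j>^2 / <u_j, u_j>.
Coefficients: <v, e_1> = -2/sqrt(4), <v, e_2> = 6/sqrt(4).
Square and sum: Σ |<v, e_j>|^2 = 10.
Compute ||v||^2 = v·v = 14.
Deficit = 14 − 10 = 4 ≥ 0, confirming Bessel's inequality. (The deficit equals ||v − Σ <v,e_j> e_j||^2, the squared distance from v to span{e_j}.)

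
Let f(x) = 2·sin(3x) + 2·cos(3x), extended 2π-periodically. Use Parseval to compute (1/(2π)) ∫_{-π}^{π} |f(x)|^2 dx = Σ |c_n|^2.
Σ |c_n|^2 = 4

Expand |f|^2 and use orthogonality of {sin(nx), cos(mx)} on [-π, π]:
  ∫_{-π}^{π} sin(nx)^2 dx = π, ∫ cos(mx)^2 dx = π, and cross terms integrate to 0.
So ∫_{-π}^{π} f(x)^2 dx = 2^2 · π + 2^2 · π = (4 + 4)π.
Divide by 2π: (4 + 4)/2 = 4.
By Parseval, this equals Σ |c_n|^2.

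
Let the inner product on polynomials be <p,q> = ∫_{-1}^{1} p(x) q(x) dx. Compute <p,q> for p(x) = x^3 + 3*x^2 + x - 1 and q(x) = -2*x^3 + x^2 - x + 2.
<p,q> = -40/21

Expand the product: p(x)·q(x) = -2*x^6 - 5*x^5 + 2*x^3 + 4*x^2 + 3*x - 2.
∫_{-1}^{1} of each monomial x^k gives [2/(k+1) if k even, 0 if k odd]. Integrating term-by-term (or equivalently evaluating the antiderivative F(x) = -2*x^7/7 - 5*x^6/6 + x^4/2 + 4*x^3/3 + 3*x^2/2 - 2*x at the endpoints):
  F(1) − F(−1) = 3/14 − (89/42) = -40/21.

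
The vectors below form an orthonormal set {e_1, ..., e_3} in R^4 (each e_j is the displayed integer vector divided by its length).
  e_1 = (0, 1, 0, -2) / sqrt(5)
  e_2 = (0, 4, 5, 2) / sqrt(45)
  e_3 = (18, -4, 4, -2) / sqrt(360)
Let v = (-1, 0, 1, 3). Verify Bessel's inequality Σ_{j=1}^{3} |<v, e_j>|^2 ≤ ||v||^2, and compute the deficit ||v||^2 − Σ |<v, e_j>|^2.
Σ |<v, e_j>|^2 = 11; ||v||^2 = 11; deficit = 0

Write each e_j = u_j / sqrt(<u_j, u_j>) where u_j is the displayed integer vector. Then <v, e_j> = <v, u_j> / sqrt(<u_j, u_j>), so |<v, e_j>|^2 = <v, u_j>^2 / <u_j, u_j>.
Coefficients: <v, e_1> = -6/sqrt(5), <v, e_2> = 11/sqrt(45), <v, e_3> = -20/sqrt(360).
Square and sum: Σ |<v, e_j>|^2 = 11.
Compute ||v||^2 = v·v = 11.
Deficit = 11 − 11 = 0 ≥ 0, confirming Bessel's inequality. (The deficit equals ||v − Σ <v,e_j> e_j||^2, the squared distance from v to span{e_j}.)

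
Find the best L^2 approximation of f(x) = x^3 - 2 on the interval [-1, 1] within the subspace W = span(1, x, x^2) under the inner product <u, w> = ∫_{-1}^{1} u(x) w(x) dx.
g(x) = 3*x/5 - 2

The best approximation g ∈ W is the orthogonal projection of f onto W. Writing g = a_0 + a_1 x + a_2 x^2, the coefficients solve the normal equations G · a = b where
  G_{ij} = <φ_i, φ_j> and b_i = <f, φ_i>, with φ_0 = 1, φ_1 = x, φ_2 = x^2.
G =
  [2, 0, 2/3]
  [0, 2/3, 0]
  [2/3, 0, 2/5],
b = (-4, 2/5, -4/3).
Solving gives a_0 = -2, a_1 = 3/5, a_2 = 0, so
  g(x) = 3*x/5 - 2.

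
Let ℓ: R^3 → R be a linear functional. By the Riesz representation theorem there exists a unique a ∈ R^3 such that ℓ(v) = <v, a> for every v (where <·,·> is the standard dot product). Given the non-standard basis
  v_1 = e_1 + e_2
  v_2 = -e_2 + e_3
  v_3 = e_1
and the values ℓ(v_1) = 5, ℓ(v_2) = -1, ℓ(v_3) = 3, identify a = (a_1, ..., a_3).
a = (3, 2, 1)

Write a = (a_1, ..., a_3) in the standard basis. For each basis vector v_i, ℓ(v_i) = <v_i, a> is a linear equation in the a_j's. Collect the n equations into a matrix system V a = ℓ, where row i of V is v_i (expressed in the standard basis). Since V is invertible (lower-triangular with 1s on the diagonal, up to permutation), solve by back-substitution:
  V =
[[1, 1, 0],
 [0, -1, 1],
 [1, 0, 0]]
  V a = (5, -1, 3)
Solving gives a = (3, 2, 1).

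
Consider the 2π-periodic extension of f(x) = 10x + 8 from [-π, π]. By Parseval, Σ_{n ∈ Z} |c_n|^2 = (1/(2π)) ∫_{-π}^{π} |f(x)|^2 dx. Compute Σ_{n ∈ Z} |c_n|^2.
Σ |c_n|^2 = 100π^2/3 + 64

Expand and integrate term by term over [-π, π]:
  ∫ (10x)^2 dx = 100·(2π^3/3); ∫ 2·10·(8)·x dx = 0 (odd integrand); ∫ 8^2 dx = 64·2π.
So (1/(2π)) ∫_{-π}^{π} (10x + 8)^2 dx = 100π^2/3 + 64 = 100π^2/3 + 64.
Parseval ⇒ Σ |c_n|^2 = 100π^2/3 + 64.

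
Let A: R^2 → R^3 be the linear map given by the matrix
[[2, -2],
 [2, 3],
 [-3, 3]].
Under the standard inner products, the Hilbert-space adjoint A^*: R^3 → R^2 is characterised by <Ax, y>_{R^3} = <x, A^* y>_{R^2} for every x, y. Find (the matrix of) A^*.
A^* = A^T =
[[2, 2, -3],
 [-2, 3, 3]]

For real matrices with standard dot products, the defining identity <Ax, y> = <x, A^* y> gives (Ax)^T y = x^T (A^*) y, i.e. x^T A^T y = x^T (A^*) y. Since this holds for all x, y, we must have A^* = A^T. Therefore
A^* =
[[2, 2, -3],
 [-2, 3, 3]].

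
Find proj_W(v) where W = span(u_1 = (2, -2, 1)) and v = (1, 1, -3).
proj_W(v) = (-2/3, 2/3, -1/3)

Set up U = [u_1 | ... | u_1] ∈ R^(3×1). The projector onto W = col(U) is P = U (U^T U)^(-1) U^T.
Compute U^T U =
  [9],
and U^T v = (-3).
Solve U^T U · c = U^T v for the coefficients: c = (-1/3). The projection is proj_W(v) = U c.
Check: (v - proj_W(v)) · u_1 = 0  (should be 0).
Result: proj_W(v) = (-2/3, 2/3, -1/3).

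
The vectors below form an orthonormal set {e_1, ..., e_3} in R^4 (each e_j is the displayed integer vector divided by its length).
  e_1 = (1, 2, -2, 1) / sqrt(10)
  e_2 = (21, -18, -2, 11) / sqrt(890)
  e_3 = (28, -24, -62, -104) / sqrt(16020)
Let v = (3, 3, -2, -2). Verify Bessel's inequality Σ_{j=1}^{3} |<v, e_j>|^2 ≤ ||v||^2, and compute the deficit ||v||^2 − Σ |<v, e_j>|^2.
Σ |<v, e_j>|^2 = 881/45; ||v||^2 = 26; deficit = 289/45

Write each e_j = u_j / sqrt(<u_j, u_j>) where u_j is the displayed integer vector. Then <v, e_j> = <v, u_j> / sqrt(<u_j, u_j>), so |<v, e_j>|^2 = <v, u_j>^2 / <u_j, u_j>.
Coefficients: <v, e_1> = 11/sqrt(10), <v, e_2> = -9/sqrt(890), <v, e_3> = 344/sqrt(16020).
Square and sum: Σ |<v, e_j>|^2 = 881/45.
Compute ||v||^2 = v·v = 26.
Deficit = 26 − 881/45 = 289/45 ≥ 0, confirming Bessel's inequality. (The deficit equals ||v − Σ <v,e_j> e_j||^2, the squared distance from v to span{e_j}.)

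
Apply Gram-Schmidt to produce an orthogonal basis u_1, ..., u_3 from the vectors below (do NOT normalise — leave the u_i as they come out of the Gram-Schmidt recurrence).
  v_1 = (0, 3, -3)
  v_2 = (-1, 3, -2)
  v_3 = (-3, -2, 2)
Orthogonal basis:
  u_1 = (0, 3, -3)
  u_2 = (-1, 1/2, 1/2)
  u_3 = (-1, -1, -1)

Apply the Gram-Schmidt recurrence
  u_1 = v_1
  u_i = v_i − Σ_{j<i} ((v_i · u_j) / (u_j · u_j)) · u_j.

Step by step this gives:
  u_1 = (0, 3, -3)
  u_2 = (-1, 1/2, 1/2)
  u_3 = (-1, -1, -1)

Orthogonality check:
  u_2 · u_1 = 0 (should be 0)
  u_3 · u_1 = 0 (should be 0)
  u_3 · u_2 = 0 (should be 0)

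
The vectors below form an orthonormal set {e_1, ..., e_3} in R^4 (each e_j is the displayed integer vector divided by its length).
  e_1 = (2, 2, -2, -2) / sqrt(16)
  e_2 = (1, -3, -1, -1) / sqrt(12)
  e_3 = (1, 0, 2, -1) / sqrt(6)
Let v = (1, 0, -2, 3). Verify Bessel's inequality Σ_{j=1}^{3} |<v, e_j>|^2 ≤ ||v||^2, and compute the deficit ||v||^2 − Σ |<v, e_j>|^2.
Σ |<v, e_j>|^2 = 6; ||v||^2 = 14; deficit = 8

Write each e_j = u_j / sqrt(<u_j, u_j>) where u_j is the displayed integer vector. Then <v, e_j> = <v, u_j> / sqrt(<u_j, u_j>), so |<v, e_j>|^2 = <v, u_j>^2 / <u_j, u_j>.
Coefficients: <v, e_1> = 0/sqrt(16), <v, e_2> = 0/sqrt(12), <v, e_3> = -6/sqrt(6).
Square and sum: Σ |<v, e_j>|^2 = 6.
Compute ||v||^2 = v·v = 14.
Deficit = 14 − 6 = 8 ≥ 0, confirming Bessel's inequality. (The deficit equals ||v − Σ <v,e_j> e_j||^2, the squared distance from v to span{e_j}.)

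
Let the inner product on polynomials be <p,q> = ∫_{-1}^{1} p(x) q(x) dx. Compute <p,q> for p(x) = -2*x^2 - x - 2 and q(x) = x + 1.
<p,q> = -6

Expand the product: p(x)·q(x) = -2*x^3 - 3*x^2 - 3*x - 2.
∫_{-1}^{1} of each monomial x^k gives [2/(k+1) if k even, 0 if k odd]. Integrating term-by-term (or equivalently evaluating the antiderivative F(x) = -x^4/2 - x^3 - 3*x^2/2 - 2*x at the endpoints):
  F(1) − F(−1) = -5 − (1) = -6.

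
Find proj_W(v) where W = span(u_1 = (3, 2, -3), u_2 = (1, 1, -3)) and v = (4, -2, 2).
proj_W(v) = (59/23, 20/23, 57/23)

Set up U = [u_1 | ... | u_2] ∈ R^(3×2). The projector onto W = col(U) is P = U (U^T U)^(-1) U^T.
Compute U^T U =
  [22, 14]
  [14, 11],
and U^T v = (2, -4).
Solve U^T U · c = U^T v for the coefficients: c = (39/23, -58/23). The projection is proj_W(v) = U c.
Check: (v - proj_W(v)) · u_1 = 0  (should be 0).
Check: (v - proj_W(v)) · u_2 = 0  (should be 0).
Result: proj_W(v) = (59/23, 20/23, 57/23).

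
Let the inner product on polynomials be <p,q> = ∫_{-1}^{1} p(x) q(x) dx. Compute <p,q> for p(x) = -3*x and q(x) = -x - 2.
<p,q> = 2

Expand the product: p(x)·q(x) = 3*x^2 + 6*x.
∫_{-1}^{1} of each monomial x^k gives [2/(k+1) if k even, 0 if k odd]. Integrating term-by-term (or equivalently evaluating the antiderivative F(x) = x^3 + 3*x^2 at the endpoints):
  F(1) − F(−1) = 4 − (2) = 2.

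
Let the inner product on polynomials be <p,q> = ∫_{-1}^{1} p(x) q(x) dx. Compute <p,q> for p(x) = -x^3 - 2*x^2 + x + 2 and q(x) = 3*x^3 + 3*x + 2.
<p,q> = 136/21

Expand the product: p(x)·q(x) = -3*x^6 - 6*x^5 - 2*x^3 - x^2 + 8*x + 4.
∫_{-1}^{1} of each monomial x^k gives [2/(k+1) if k even, 0 if k odd]. Integrating term-by-term (or equivalently evaluating the antiderivative F(x) = -3*x^7/7 - x^6 - x^4/2 - x^3/3 + 4*x^2 + 4*x at the endpoints):
  F(1) − F(−1) = 241/42 − (-31/42) = 136/21.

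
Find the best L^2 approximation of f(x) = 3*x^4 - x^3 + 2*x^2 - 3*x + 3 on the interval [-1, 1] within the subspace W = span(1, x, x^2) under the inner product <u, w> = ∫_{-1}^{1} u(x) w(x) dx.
g(x) = 32*x^2/7 - 18*x/5 + 96/35

The best approximation g ∈ W is the orthogonal projection of f onto W. Writing g = a_0 + a_1 x + a_2 x^2, the coefficients solve the normal equations G · a = b where
  G_{ij} = <φ_i, φ_j> and b_i = <f, φ_i>, with φ_0 = 1, φ_1 = x, φ_2 = x^2.
G =
  [2, 0, 2/3]
  [0, 2/3, 0]
  [2/3, 0, 2/5],
b = (128/15, -12/5, 128/35).
Solving gives a_0 = 96/35, a_1 = -18/5, a_2 = 32/7, so
  g(x) = 32*x^2/7 - 18*x/5 + 96/35.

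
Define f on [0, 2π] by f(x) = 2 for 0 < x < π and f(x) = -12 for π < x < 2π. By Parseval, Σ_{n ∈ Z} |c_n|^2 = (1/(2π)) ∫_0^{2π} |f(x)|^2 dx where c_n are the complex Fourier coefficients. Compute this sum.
Σ |c_n|^2 = 74

Parseval equates the L^2 energy of f (normalised by 1/(2π)) with the ℓ^2 sum of its Fourier coefficients: (1/(2π)) ∫_0^{2π} |f|^2 = Σ |c_n|^2.
Compute the left side: (1/(2π)) [∫_0^π 2^2 dx + ∫_π^{2π} (-12)^2 dx] = (1/(2π)) · (4π + 144π) = (4 + 144)/2 = 74.
So Σ_{n ∈ Z} |c_n|^2 = 74.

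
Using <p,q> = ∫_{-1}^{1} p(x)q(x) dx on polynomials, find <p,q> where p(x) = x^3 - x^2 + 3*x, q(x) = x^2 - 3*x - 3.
<p,q> = -28/5

Expand the product: p(x)·q(x) = x^5 - 4*x^4 + 3*x^3 - 6*x^2 - 9*x.
∫_{-1}^{1} of each monomial x^k gives [2/(k+1) if k even, 0 if k odd]. Integrating term-by-term (or equivalently evaluating the antiderivative F(x) = x^6/6 - 4*x^5/5 + 3*x^4/4 - 2*x^3 - 9*x^2/2 at the endpoints):
  F(1) − F(−1) = -383/60 − (-47/60) = -28/5.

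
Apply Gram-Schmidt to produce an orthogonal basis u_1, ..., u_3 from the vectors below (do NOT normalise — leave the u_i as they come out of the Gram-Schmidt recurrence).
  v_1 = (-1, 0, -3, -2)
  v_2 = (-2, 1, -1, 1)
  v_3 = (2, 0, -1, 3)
Orthogonal basis:
  u_1 = (-1, 0, -3, -2)
  u_2 = (-25/14, 1, -5/14, 10/7)
  u_3 = (173/89, -15/89, -179/89, 182/89)

Apply the Gram-Schmidt recurrence
  u_1 = v_1
  u_i = v_i − Σ_{j<i} ((v_i · u_j) / (u_j · u_j)) · u_j.

Step by step this gives:
  u_1 = (-1, 0, -3, -2)
  u_2 = (-25/14, 1, -5/14, 10/7)
  u_3 = (173/89, -15/89, -179/89, 182/89)

Orthogonality check:
  u_2 · u_1 = 0 (should be 0)
  u_3 · u_1 = 0 (should be 0)
  u_3 · u_2 = 0 (should be 0)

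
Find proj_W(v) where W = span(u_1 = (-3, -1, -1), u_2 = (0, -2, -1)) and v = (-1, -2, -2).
proj_W(v) = (-51/46, -107/46, -31/23)

Set up U = [u_1 | ... | u_2] ∈ R^(3×2). The projector onto W = col(U) is P = U (U^T U)^(-1) U^T.
Compute U^T U =
  [11, 3]
  [3, 5],
and U^T v = (7, 6).
Solve U^T U · c = U^T v for the coefficients: c = (17/46, 45/46). The projection is proj_W(v) = U c.
Check: (v - proj_W(v)) · u_1 = 0  (should be 0).
Check: (v - proj_W(v)) · u_2 = 0  (should be 0).
Result: proj_W(v) = (-51/46, -107/46, -31/23).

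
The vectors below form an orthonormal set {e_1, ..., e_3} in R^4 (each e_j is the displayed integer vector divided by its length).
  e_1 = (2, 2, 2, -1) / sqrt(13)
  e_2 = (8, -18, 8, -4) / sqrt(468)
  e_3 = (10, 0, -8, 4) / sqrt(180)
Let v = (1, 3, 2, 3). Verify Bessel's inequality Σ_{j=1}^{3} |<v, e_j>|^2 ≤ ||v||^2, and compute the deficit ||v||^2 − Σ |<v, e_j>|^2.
Σ |<v, e_j>|^2 = 51/5; ||v||^2 = 23; deficit = 64/5

Write each e_j = u_j / sqrt(<u_j, u_j>) where u_j is the displayed integer vector. Then <v, e_j> = <v, u_j> / sqrt(<u_j, u_j>), so |<v, e_j>|^2 = <v, u_j>^2 / <u_j, u_j>.
Coefficients: <v, e_1> = 9/sqrt(13), <v, e_2> = -42/sqrt(468), <v, e_3> = 6/sqrt(180).
Square and sum: Σ |<v, e_j>|^2 = 51/5.
Compute ||v||^2 = v·v = 23.
Deficit = 23 − 51/5 = 64/5 ≥ 0, confirming Bessel's inequality. (The deficit equals ||v − Σ <v,e_j> e_j||^2, the squared distance from v to span{e_j}.)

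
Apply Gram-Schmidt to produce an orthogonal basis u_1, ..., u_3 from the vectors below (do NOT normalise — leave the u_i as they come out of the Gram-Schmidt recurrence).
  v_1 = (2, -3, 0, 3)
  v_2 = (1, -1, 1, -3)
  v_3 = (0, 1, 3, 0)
Orthogonal basis:
  u_1 = (2, -3, 0, 3)
  u_2 = (15/11, -17/11, 1, -27/11)
  u_3 = (3/31, 49/62, 89/31, 45/62)

Apply the Gram-Schmidt recurrence
  u_1 = v_1
  u_i = v_i − Σ_{j<i} ((v_i · u_j) / (u_j · u_j)) · u_j.

Step by step this gives:
  u_1 = (2, -3, 0, 3)
  u_2 = (15/11, -17/11, 1, -27/11)
  u_3 = (3/31, 49/62, 89/31, 45/62)

Orthogonality check:
  u_2 · u_1 = 0 (should be 0)
  u_3 · u_1 = 0 (should be 0)
  u_3 · u_2 = 0 (should be 0)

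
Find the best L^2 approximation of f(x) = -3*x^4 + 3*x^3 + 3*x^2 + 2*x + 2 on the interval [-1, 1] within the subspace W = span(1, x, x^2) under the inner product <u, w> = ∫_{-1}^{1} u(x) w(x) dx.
g(x) = 3*x^2/7 + 19*x/5 + 79/35

The best approximation g ∈ W is the orthogonal projection of f onto W. Writing g = a_0 + a_1 x + a_2 x^2, the coefficients solve the normal equations G · a = b where
  G_{ij} = <φ_i, φ_j> and b_i = <f, φ_i>, with φ_0 = 1, φ_1 = x, φ_2 = x^2.
G =
  [2, 0, 2/3]
  [0, 2/3, 0]
  [2/3, 0, 2/5],
b = (24/5, 38/15, 176/105).
Solving gives a_0 = 79/35, a_1 = 19/5, a_2 = 3/7, so
  g(x) = 3*x^2/7 + 19*x/5 + 79/35.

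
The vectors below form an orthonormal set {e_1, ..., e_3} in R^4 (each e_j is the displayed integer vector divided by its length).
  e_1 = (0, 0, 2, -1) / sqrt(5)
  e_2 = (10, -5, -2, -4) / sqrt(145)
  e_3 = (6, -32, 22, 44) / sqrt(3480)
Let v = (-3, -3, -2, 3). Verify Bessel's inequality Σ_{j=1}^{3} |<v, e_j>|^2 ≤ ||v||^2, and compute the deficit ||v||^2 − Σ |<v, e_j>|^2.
Σ |<v, e_j>|^2 = 641/30; ||v||^2 = 31; deficit = 289/30

Write each e_j = u_j / sqrt(<u_j, u_j>) where u_j is the displayed integer vector. Then <v, e_j> = <v, u_j> / sqrt(<u_j, u_j>), so |<v, e_j>|^2 = <v, u_j>^2 / <u_j, u_j>.
Coefficients: <v, e_1> = -7/sqrt(5), <v, e_2> = -23/sqrt(145), <v, e_3> = 166/sqrt(3480).
Square and sum: Σ |<v, e_j>|^2 = 641/30.
Compute ||v||^2 = v·v = 31.
Deficit = 31 − 641/30 = 289/30 ≥ 0, confirming Bessel's inequality. (The deficit equals ||v − Σ <v,e_j> e_j||^2, the squared distance from v to span{e_j}.)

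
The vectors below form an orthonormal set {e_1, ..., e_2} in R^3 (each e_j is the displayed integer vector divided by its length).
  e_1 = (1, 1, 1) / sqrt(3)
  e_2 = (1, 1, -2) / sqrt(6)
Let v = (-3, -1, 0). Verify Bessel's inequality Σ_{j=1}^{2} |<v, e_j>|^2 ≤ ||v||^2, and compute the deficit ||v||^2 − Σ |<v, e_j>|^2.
Σ |<v, e_j>|^2 = 8; ||v||^2 = 10; deficit = 2

Write each e_j = u_j / sqrt(<u_j, u_j>) where u_j is the displayed integer vector. Then <v, e_j> = <v, u_j> / sqrt(<u_j, u_j>), so |<v, e_j>|^2 = <v, u_j>^2 / <u_j, u_j>.
Coefficients: <v, e_1> = -4/sqrt(3), <v, e_2> = -4/sqrt(6).
Square and sum: Σ |<v, e_j>|^2 = 8.
Compute ||v||^2 = v·v = 10.
Deficit = 10 − 8 = 2 ≥ 0, confirming Bessel's inequality. (The deficit equals ||v − Σ <v,e_j> e_j||^2, the squared distance from v to span{e_j}.)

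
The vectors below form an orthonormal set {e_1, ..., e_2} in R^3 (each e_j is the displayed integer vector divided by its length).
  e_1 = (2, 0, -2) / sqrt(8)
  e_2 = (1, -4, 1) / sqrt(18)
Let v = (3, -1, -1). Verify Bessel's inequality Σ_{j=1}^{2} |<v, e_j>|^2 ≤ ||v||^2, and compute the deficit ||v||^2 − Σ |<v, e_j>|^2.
Σ |<v, e_j>|^2 = 10; ||v||^2 = 11; deficit = 1

Write each e_j = u_j / sqrt(<u_j, u_j>) where u_j is the displayed integer vector. Then <v, e_j> = <v, u_j> / sqrt(<u_j, u_j>), so |<v, e_j>|^2 = <v, u_j>^2 / <u_j, u_j>.
Coefficients: <v, e_1> = 8/sqrt(8), <v, e_2> = 6/sqrt(18).
Square and sum: Σ |<v, e_j>|^2 = 10.
Compute ||v||^2 = v·v = 11.
Deficit = 11 − 10 = 1 ≥ 0, confirming Bessel's inequality. (The deficit equals ||v − Σ <v,e_j> e_j||^2, the squared distance from v to span{e_j}.)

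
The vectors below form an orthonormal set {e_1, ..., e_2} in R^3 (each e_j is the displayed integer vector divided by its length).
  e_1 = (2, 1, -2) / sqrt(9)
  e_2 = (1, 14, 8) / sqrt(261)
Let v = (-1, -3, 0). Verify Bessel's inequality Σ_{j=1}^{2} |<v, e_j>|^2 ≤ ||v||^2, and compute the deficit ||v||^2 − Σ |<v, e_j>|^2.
Σ |<v, e_j>|^2 = 286/29; ||v||^2 = 10; deficit = 4/29

Write each e_j = u_j / sqrt(<u_j, u_j>) where u_j is the displayed integer vector. Then <v, e_j> = <v, u_j> / sqrt(<u_j, u_j>), so |<v, e_j>|^2 = <v, u_j>^2 / <u_j, u_j>.
Coefficients: <v, e_1> = -5/sqrt(9), <v, e_2> = -43/sqrt(261).
Square and sum: Σ |<v, e_j>|^2 = 286/29.
Compute ||v||^2 = v·v = 10.
Deficit = 10 − 286/29 = 4/29 ≥ 0, confirming Bessel's inequality. (The deficit equals ||v − Σ <v,e_j> e_j||^2, the squared distance from v to span{e_j}.)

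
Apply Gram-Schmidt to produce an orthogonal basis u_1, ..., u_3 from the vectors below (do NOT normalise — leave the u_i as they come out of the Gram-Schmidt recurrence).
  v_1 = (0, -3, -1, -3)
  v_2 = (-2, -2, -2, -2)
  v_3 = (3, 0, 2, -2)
Orthogonal basis:
  u_1 = (0, -3, -1, -3)
  u_2 = (-2, 4/19, -24/19, 4/19)
  u_3 = (-4/27, 26/27, 2/9, -28/27)

Apply the Gram-Schmidt recurrence
  u_1 = v_1
  u_i = v_i − Σ_{j<i} ((v_i · u_j) / (u_j · u_j)) · u_j.

Step by step this gives:
  u_1 = (0, -3, -1, -3)
  u_2 = (-2, 4/19, -24/19, 4/19)
  u_3 = (-4/27, 26/27, 2/9, -28/27)

Orthogonality check:
  u_2 · u_1 = 0 (should be 0)
  u_3 · u_1 = 0 (should be 0)
  u_3 · u_2 = 0 (should be 0)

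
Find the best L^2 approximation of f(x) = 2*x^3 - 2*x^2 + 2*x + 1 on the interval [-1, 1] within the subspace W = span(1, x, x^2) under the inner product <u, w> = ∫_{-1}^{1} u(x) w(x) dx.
g(x) = -2*x^2 + 16*x/5 + 1

The best approximation g ∈ W is the orthogonal projection of f onto W. Writing g = a_0 + a_1 x + a_2 x^2, the coefficients solve the normal equations G · a = b where
  G_{ij} = <φ_i, φ_j> and b_i = <f, φ_i>, with φ_0 = 1, φ_1 = x, φ_2 = x^2.
G =
  [2, 0, 2/3]
  [0, 2/3, 0]
  [2/3, 0, 2/5],
b = (2/3, 32/15, -2/15).
Solving gives a_0 = 1, a_1 = 16/5, a_2 = -2, so
  g(x) = -2*x^2 + 16*x/5 + 1.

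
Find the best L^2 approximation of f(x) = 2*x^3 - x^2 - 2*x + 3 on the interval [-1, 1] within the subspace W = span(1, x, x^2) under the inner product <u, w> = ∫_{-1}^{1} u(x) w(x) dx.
g(x) = -x^2 - 4*x/5 + 3

The best approximation g ∈ W is the orthogonal projection of f onto W. Writing g = a_0 + a_1 x + a_2 x^2, the coefficients solve the normal equations G · a = b where
  G_{ij} = <φ_i, φ_j> and b_i = <f, φ_i>, with φ_0 = 1, φ_1 = x, φ_2 = x^2.
G =
  [2, 0, 2/3]
  [0, 2/3, 0]
  [2/3, 0, 2/5],
b = (16/3, -8/15, 8/5).
Solving gives a_0 = 3, a_1 = -4/5, a_2 = -1, so
  g(x) = -x^2 - 4*x/5 + 3.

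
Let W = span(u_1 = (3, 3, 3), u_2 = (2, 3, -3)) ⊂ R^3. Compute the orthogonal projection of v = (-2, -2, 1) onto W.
proj_W(v) = (-53/31, -139/62, 59/62)

Set up U = [u_1 | ... | u_2] ∈ R^(3×2). The projector onto W = col(U) is P = U (U^T U)^(-1) U^T.
Compute U^T U =
  [27, 6]
  [6, 22],
and U^T v = (-9, -13).
Solve U^T U · c = U^T v for the coefficients: c = (-20/93, -33/62). The projection is proj_W(v) = U c.
Check: (v - proj_W(v)) · u_1 = 0  (should be 0).
Check: (v - proj_W(v)) · u_2 = 0  (should be 0).
Result: proj_W(v) = (-53/31, -139/62, 59/62).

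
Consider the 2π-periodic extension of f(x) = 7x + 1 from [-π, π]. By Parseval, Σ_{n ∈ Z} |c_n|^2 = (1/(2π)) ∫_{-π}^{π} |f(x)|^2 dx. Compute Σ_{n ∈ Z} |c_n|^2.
Σ |c_n|^2 = 49π^2/3 + 1

Expand and integrate term by term over [-π, π]:
  ∫ (7x)^2 dx = 49·(2π^3/3); ∫ 2·7·(1)·x dx = 0 (odd integrand); ∫ 1^2 dx = 1·2π.
So (1/(2π)) ∫_{-π}^{π} (7x + 1)^2 dx = 49π^2/3 + 1 = 49π^2/3 + 1.
Parseval ⇒ Σ |c_n|^2 = 49π^2/3 + 1.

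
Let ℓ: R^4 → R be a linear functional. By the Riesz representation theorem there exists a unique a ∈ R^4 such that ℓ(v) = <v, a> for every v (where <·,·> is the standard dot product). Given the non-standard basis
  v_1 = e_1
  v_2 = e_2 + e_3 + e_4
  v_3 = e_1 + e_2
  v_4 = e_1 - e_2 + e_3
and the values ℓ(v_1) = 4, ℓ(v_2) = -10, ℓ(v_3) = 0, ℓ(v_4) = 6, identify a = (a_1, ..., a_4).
a = (4, -4, -2, -4)

Write a = (a_1, ..., a_4) in the standard basis. For each basis vector v_i, ℓ(v_i) = <v_i, a> is a linear equation in the a_j's. Collect the n equations into a matrix system V a = ℓ, where row i of V is v_i (expressed in the standard basis). Since V is invertible (lower-triangular with 1s on the diagonal, up to permutation), solve by back-substitution:
  V =
[[1, 0, 0, 0],
 [0, 1, 1, 1],
 [1, 1, 0, 0],
 [1, -1, 1, 0]]
  V a = (4, -10, 0, 6)
Solving gives a = (4, -4, -2, -4).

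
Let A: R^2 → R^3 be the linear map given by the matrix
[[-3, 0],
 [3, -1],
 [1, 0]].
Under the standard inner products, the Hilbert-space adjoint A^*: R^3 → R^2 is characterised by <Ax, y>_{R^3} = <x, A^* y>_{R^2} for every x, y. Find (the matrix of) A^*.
A^* = A^T =
[[-3, 3, 1],
 [0, -1, 0]]

For real matrices with standard dot products, the defining identity <Ax, y> = <x, A^* y> gives (Ax)^T y = x^T (A^*) y, i.e. x^T A^T y = x^T (A^*) y. Since this holds for all x, y, we must have A^* = A^T. Therefore
A^* =
[[-3, 3, 1],
 [0, -1, 0]].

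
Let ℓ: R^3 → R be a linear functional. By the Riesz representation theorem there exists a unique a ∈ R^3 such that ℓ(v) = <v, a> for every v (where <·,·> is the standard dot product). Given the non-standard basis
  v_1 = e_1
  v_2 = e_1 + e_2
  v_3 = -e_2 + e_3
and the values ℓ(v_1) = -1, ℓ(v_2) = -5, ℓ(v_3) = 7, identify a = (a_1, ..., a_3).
a = (-1, -4, 3)

Write a = (a_1, ..., a_3) in the standard basis. For each basis vector v_i, ℓ(v_i) = <v_i, a> is a linear equation in the a_j's. Collect the n equations into a matrix system V a = ℓ, where row i of V is v_i (expressed in the standard basis). Since V is invertible (lower-triangular with 1s on the diagonal, up to permutation), solve by back-substitution:
  V =
[[1, 0, 0],
 [1, 1, 0],
 [0, -1, 1]]
  V a = (-1, -5, 7)
Solving gives a = (-1, -4, 3).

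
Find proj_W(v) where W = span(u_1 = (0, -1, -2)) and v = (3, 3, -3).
proj_W(v) = (0, -3/5, -6/5)

Set up U = [u_1 | ... | u_1] ∈ R^(3×1). The projector onto W = col(U) is P = U (U^T U)^(-1) U^T.
Compute U^T U =
  [5],
and U^T v = (3).
Solve U^T U · c = U^T v for the coefficients: c = (3/5). The projection is proj_W(v) = U c.
Check: (v - proj_W(v)) · u_1 = 0  (should be 0).
Result: proj_W(v) = (0, -3/5, -6/5).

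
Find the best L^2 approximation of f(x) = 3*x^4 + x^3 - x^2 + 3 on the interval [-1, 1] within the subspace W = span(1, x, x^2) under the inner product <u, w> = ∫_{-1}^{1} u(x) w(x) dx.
g(x) = 11*x^2/7 + 3*x/5 + 96/35

The best approximation g ∈ W is the orthogonal projection of f onto W. Writing g = a_0 + a_1 x + a_2 x^2, the coefficients solve the normal equations G · a = b where
  G_{ij} = <φ_i, φ_j> and b_i = <f, φ_i>, with φ_0 = 1, φ_1 = x, φ_2 = x^2.
G =
  [2, 0, 2/3]
  [0, 2/3, 0]
  [2/3, 0, 2/5],
b = (98/15, 2/5, 86/35).
Solving gives a_0 = 96/35, a_1 = 3/5, a_2 = 11/7, so
  g(x) = 11*x^2/7 + 3*x/5 + 96/35.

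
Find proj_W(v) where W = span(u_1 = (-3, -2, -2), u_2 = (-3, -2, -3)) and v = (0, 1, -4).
proj_W(v) = (6/13, 4/13, -4)

Set up U = [u_1 | ... | u_2] ∈ R^(3×2). The projector onto W = col(U) is P = U (U^T U)^(-1) U^T.
Compute U^T U =
  [17, 19]
  [19, 22],
and U^T v = (6, 10).
Solve U^T U · c = U^T v for the coefficients: c = (-58/13, 56/13). The projection is proj_W(v) = U c.
Check: (v - proj_W(v)) · u_1 = 0  (should be 0).
Check: (v - proj_W(v)) · u_2 = 0  (should be 0).
Result: proj_W(v) = (6/13, 4/13, -4).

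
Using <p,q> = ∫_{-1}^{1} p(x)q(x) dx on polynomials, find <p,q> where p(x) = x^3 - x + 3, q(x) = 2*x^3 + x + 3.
<p,q> = 1838/105

Expand the product: p(x)·q(x) = 2*x^6 - x^4 + 9*x^3 - x^2 + 9.
∫_{-1}^{1} of each monomial x^k gives [2/(k+1) if k even, 0 if k odd]. Integrating term-by-term (or equivalently evaluating the antiderivative F(x) = 2*x^7/7 - x^5/5 + 9*x^4/4 - x^3/3 + 9*x at the endpoints):
  F(1) − F(−1) = 4621/420 − (-2731/420) = 1838/105.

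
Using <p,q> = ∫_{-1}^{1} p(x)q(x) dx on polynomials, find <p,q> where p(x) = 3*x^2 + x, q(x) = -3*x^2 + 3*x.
<p,q> = -8/5

Expand the product: p(x)·q(x) = -9*x^4 + 6*x^3 + 3*x^2.
∫_{-1}^{1} of each monomial x^k gives [2/(k+1) if k even, 0 if k odd]. Integrating term-by-term (or equivalently evaluating the antiderivative F(x) = -9*x^5/5 + 3*x^4/2 + x^3 at the endpoints):
  F(1) − F(−1) = 7/10 − (23/10) = -8/5.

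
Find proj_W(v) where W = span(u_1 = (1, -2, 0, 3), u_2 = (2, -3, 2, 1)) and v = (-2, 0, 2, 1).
proj_W(v) = (13/131, -23/131, 6/131, 24/131)

Set up U = [u_1 | ... | u_2] ∈ R^(4×2). The projector onto W = col(U) is P = U (U^T U)^(-1) U^T.
Compute U^T U =
  [14, 11]
  [11, 18],
and U^T v = (1, 1).
Solve U^T U · c = U^T v for the coefficients: c = (7/131, 3/131). The projection is proj_W(v) = U c.
Check: (v - proj_W(v)) · u_1 = 0  (should be 0).
Check: (v - proj_W(v)) · u_2 = 0  (should be 0).
Result: proj_W(v) = (13/131, -23/131, 6/131, 24/131).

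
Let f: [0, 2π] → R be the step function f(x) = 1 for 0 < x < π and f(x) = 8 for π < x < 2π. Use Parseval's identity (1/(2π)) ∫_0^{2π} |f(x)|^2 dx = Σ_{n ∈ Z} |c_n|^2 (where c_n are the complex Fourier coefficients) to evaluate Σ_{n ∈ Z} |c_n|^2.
Σ |c_n|^2 = 65/2

Parseval equates the L^2 energy of f (normalised by 1/(2π)) with the ℓ^2 sum of its Fourier coefficients: (1/(2π)) ∫_0^{2π} |f|^2 = Σ |c_n|^2.
Compute the left side: (1/(2π)) [∫_0^π 1^2 dx + ∫_π^{2π} 8^2 dx] = (1/(2π)) · (1π + 64π) = (1 + 64)/2 = 65/2.
So Σ_{n ∈ Z} |c_n|^2 = 65/2.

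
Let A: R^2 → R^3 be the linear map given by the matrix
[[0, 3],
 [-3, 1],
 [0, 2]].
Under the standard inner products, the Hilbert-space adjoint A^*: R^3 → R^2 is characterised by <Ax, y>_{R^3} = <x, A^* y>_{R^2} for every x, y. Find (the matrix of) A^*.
A^* = A^T =
[[0, -3, 0],
 [3, 1, 2]]

For real matrices with standard dot products, the defining identity <Ax, y> = <x, A^* y> gives (Ax)^T y = x^T (A^*) y, i.e. x^T A^T y = x^T (A^*) y. Since this holds for all x, y, we must have A^* = A^T. Therefore
A^* =
[[0, -3, 0],
 [3, 1, 2]].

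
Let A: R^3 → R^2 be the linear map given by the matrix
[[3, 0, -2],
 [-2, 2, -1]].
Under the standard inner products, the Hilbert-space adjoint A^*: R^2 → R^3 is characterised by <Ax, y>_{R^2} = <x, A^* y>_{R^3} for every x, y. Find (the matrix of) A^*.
A^* = A^T =
[[3, -2],
 [0, 2],
 [-2, -1]]

For real matrices with standard dot products, the defining identity <Ax, y> = <x, A^* y> gives (Ax)^T y = x^T (A^*) y, i.e. x^T A^T y = x^T (A^*) y. Since this holds for all x, y, we must have A^* = A^T. Therefore
A^* =
[[3, -2],
 [0, 2],
 [-2, -1]].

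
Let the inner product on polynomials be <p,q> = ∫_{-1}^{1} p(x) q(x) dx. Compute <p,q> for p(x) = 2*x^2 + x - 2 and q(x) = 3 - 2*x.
<p,q> = -28/3

Expand the product: p(x)·q(x) = -4*x^3 + 4*x^2 + 7*x - 6.
∫_{-1}^{1} of each monomial x^k gives [2/(k+1) if k even, 0 if k odd]. Integrating term-by-term (or equivalently evaluating the antiderivative F(x) = -x^4 + 4*x^3/3 + 7*x^2/2 - 6*x at the endpoints):
  F(1) − F(−1) = -13/6 − (43/6) = -28/3.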